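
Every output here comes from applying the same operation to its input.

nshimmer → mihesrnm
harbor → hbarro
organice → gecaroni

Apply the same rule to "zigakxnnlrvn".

nlkigazxvrnn

Looking at the pairs, the operation is to sort the characters into reverse alphabetical order, then swap the front and back halves of the string.
For "zigakxnnlrvn", step one produces "zxvrnnnlkiga"; step two turns that into "nlkigazxvrnn".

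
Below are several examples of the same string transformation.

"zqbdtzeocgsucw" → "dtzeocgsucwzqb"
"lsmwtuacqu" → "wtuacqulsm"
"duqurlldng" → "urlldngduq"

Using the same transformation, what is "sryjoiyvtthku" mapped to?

joiyvtthkusry

The transformation: move the first 3 characters to the end (rotate left by 3).
Applying that to "sryjoiyvtthku" gives "joiyvtthkusry".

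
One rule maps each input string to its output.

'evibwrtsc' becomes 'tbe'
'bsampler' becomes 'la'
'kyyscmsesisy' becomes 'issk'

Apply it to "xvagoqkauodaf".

daov

Each output is the input with this applied: reverse the string, then keep one character in every 3, starting at position 3 (positions 3rd, 6th, 9th, ...).
Applying both steps to "xvagoqkauodaf": "fadouakqogavx", then "daov".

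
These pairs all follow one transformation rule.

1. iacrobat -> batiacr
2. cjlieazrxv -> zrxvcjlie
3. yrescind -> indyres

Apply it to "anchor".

The rule is to swap the front and back halves of the string, then delete the first character.
Starting from "anchor": after the first operation, "horanc"; after the second, "oranc".

oranc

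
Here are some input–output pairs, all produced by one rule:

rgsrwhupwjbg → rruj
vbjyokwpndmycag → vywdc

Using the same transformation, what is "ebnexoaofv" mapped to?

eeav

The rule is to keep one character in every 3, starting at position 1 (positions 1st, 4th, 7th, ...).
Applying that to "ebnexoaofv" gives "eeav".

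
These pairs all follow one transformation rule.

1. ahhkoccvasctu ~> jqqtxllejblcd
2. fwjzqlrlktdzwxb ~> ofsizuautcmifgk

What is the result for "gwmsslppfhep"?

pfvbbuyyoqny

In each case the input is transformed by: shift every letter 9 places forward in the alphabet (wrapping around).
"gwmsslppfhep" → "pfvbbuyyoqny".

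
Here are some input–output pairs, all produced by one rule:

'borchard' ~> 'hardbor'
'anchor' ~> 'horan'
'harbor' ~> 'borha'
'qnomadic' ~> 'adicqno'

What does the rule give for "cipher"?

herci

Rule — swap the front and back halves of the string, then delete the last character.
"cipher" → "hercip" → "herci".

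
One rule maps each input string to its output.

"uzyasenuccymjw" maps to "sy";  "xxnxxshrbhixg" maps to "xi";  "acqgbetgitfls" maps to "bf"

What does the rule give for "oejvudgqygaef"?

ua

Each output is the input with this applied: keep every other character starting from the first (positions 1st, 3rd, 5th, ...), then keep one character in every 3, starting at position 3 (positions 3rd, 6th, 9th, ...).
"oejvudgqygaef" → "ojugyaf" → "ua".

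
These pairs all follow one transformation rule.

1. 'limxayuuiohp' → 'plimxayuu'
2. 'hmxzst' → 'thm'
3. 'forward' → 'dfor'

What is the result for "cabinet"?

The pattern: move the last character to the front, then delete the last 3 characters.
Applying both steps to "cabinet": "tcabine", then "tcab".

tcab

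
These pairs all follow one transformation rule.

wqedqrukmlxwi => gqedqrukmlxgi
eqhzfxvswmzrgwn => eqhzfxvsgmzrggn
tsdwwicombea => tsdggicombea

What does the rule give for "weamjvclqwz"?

geamjvclqgz

The transformation: replace every "w" with "g".
So "weamjvclqwz" becomes "geamjvclqgz".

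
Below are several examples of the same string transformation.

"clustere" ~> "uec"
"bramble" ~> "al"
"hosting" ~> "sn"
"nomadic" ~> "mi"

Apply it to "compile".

ml

The pattern: move the first character to the end, then keep one character in every 3, starting at position 2 (positions 2nd, 5th, 8th, ...).
Starting from "compile": after the first operation, "ompilec"; after the second, "ml".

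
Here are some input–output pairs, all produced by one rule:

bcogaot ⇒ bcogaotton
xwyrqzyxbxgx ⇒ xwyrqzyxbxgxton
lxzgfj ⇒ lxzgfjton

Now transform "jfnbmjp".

jfnbmjpton

In each case the input is transformed by: append "ton".
"jfnbmjp" → "jfnbmjpton".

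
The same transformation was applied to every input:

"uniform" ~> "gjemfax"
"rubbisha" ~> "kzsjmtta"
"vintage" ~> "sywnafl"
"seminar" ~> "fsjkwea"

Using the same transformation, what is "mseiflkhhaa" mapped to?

The transformation: shift every letter 8 places backward in the alphabet (wrapping around), then move the last 3 characters to the front (rotate right by 3).
Starting from "mseiflkhhaa": after the first operation, "ekwaxdczzss"; after the second, "zssekwaxdcz".

zssekwaxdcz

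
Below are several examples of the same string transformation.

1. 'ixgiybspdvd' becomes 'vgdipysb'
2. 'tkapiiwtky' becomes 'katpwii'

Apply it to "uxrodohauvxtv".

trxovduoah

Looking at the pairs, the operation is to take characters alternately from the front and the back (1st, last, 2nd, 2nd-last, ...), then delete the first 3 characters.
Working it through for "uxrodohauvxtv": intermediate "uvxtrxovduoah", final "trxovduoah".
(Check on "tkapiiwtky": → "tykkatpwii" → "katpwii" ✓)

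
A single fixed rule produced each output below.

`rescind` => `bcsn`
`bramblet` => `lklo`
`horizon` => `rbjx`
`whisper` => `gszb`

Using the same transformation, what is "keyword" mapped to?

Each output is the input with this applied: shift every letter 10 places forward in the alphabet (wrapping around), then keep every other character starting from the first (positions 1st, 3rd, 5th, ...).
Working it through for "keyword": intermediate "uoigybn", final "uiyn".

uiyn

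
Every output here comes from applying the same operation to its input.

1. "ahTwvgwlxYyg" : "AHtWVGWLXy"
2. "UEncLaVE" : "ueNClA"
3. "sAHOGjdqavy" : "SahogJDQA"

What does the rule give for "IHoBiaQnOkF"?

In each case the input is transformed by: delete the last 2 characters, then flip the case of every letter.
On "IHoBiaQnOkF" that produces "ihObIAqNo".

ihObIAqNo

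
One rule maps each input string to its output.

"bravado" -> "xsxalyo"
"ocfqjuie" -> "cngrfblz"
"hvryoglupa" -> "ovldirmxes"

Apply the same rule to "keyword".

vtloahb

What's happening: move the first 2 characters to the end (rotate left by 2), then shift every letter 3 places backward in the alphabet (wrapping around).
For "keyword", step one produces "ywordke"; step two turns that into "vtloahb".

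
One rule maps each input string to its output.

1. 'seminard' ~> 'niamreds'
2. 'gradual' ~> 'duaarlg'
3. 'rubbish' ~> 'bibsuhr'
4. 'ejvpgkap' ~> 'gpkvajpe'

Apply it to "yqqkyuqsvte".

uqyskvqtqey

Rule — take characters alternately from the front and the back (1st, last, 2nd, 2nd-last, ...), then reverse the string.
"yqqkyuqsvte" → "uqyskvqtqey".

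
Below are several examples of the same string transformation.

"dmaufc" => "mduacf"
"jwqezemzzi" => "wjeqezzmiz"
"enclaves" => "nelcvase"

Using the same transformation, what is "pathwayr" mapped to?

aphtawry

What's happening: swap each adjacent pair of characters (1↔2, 3↔4, ...).
On "pathwayr" that produces "aphtawry".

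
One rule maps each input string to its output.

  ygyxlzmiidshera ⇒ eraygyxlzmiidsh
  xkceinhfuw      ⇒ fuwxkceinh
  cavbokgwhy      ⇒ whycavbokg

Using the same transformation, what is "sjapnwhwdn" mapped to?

wdnsjapnwh

The pattern: move the last 3 characters to the front (rotate right by 3).
On "sjapnwhwdn" that produces "wdnsjapnwh".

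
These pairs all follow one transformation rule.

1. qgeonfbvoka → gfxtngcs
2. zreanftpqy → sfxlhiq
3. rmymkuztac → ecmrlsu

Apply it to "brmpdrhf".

hvjzx

The rule is to shift every letter 8 places backward in the alphabet (wrapping around), then delete the first 3 characters.
On "brmpdrhf": the first step gives "tjehvjzx", and the second then gives "hvjzx".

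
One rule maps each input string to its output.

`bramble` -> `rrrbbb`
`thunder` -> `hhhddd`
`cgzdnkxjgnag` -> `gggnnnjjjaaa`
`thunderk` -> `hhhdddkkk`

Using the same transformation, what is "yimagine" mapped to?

iiigggeee

In each case the input is transformed by: keep one character in every 3, starting at position 2 (positions 2nd, 5th, 8th, ...), then repeat every character 3 times.
Working it through for "yimagine": intermediate "ige", final "iiigggeee".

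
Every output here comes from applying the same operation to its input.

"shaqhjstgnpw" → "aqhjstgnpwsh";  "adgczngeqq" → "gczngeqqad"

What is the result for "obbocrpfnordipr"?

bocrpfnordiprob

Looking at the pairs, the operation is to move the first 2 characters to the end (rotate left by 2).
So "obbocrpfnordipr" becomes "bocrpfnordiprob".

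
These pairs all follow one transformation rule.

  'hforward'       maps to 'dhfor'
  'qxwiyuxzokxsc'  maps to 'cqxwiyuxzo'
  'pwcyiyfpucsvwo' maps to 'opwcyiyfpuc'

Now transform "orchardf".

forch

Rule — move the last character to the front, then delete the last 3 characters.
On "orchardf": the first step gives "forchard", and the second then gives "forch".
(Check on "qxwiyuxzokxsc": → "cqxwiyuxzokxs" → "cqxwiyuxzo" ✓)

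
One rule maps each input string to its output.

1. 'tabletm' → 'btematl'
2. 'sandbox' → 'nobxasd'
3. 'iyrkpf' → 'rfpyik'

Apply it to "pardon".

rnoapd

The pattern: swap each adjacent pair of characters (1↔2, 3↔4, ...), then move the first 3 characters to the end (rotate left by 3).
Working it through for "pardon": intermediate "apdrno", final "rnoapd".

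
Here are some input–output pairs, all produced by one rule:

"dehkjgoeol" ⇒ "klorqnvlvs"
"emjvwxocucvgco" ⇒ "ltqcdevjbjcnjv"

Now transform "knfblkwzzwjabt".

rumisrdggdqhia

Looking at the pairs, the operation is to shift every letter 7 places forward in the alphabet (wrapping around).
Doing the same to "knfblkwzzwjabt": "rumisrdggdqhia".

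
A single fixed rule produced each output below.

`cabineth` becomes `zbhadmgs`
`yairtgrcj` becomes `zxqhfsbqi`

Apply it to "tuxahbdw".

tszwagvc

Each output is the input with this applied: shift every letter 1 place backward in the alphabet (wrapping around), then swap each adjacent pair of characters (1↔2, 3↔4, ...).
Working it through for "tuxahbdw": intermediate "stwzgacv", final "tszwagvc".
(Check on "cabineth": → "bzahmdsg" → "zbhadmgs" ✓)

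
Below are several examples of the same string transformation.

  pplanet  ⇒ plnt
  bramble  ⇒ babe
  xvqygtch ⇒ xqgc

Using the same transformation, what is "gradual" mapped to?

Each output is the input with this applied: keep every other character starting from the first (positions 1st, 3rd, 5th, ...).
"gradual" → "gaul".

gaul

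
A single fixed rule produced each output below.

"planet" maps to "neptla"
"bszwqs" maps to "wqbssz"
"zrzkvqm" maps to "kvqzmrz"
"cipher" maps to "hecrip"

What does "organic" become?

Rule — swap the first and last characters, then move the first 3 characters to the end (rotate left by 3).
For "organic", step one produces "crganio"; step two turns that into "aniocrg".
(Check on "cipher": → "riphec" → "hecrip" ✓)

aniocrg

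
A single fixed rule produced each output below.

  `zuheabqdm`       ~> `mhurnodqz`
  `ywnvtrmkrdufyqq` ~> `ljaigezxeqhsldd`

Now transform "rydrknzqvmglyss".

elqexamdiztylff

In each case the input is transformed by: shift every letter 13 places forward in the alphabet (wrapping around) — i.e. ROT13.
For "rydrknzqvmglyss" the result is "elqexamdiztylff".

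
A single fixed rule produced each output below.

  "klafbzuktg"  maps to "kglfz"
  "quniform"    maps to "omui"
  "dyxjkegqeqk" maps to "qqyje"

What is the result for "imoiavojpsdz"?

szmivj

The pattern: keep every other character starting from the second (positions 2nd, 4th, 6th, ...), then move the last 2 characters to the front (rotate right by 2).
Applying both steps to "imoiavojpsdz": "mivjsz", then "szmivj".
(Check on "quniform": → "uiom" → "omui" ✓)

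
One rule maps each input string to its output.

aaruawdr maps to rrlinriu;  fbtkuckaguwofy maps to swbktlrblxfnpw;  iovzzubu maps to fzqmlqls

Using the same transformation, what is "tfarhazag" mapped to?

wkirryrqx

The rule is to swap each adjacent pair of characters (1↔2, 3↔4, ...), then shift every letter 9 places backward in the alphabet (wrapping around).
"tfarhazag" → "ftraahazg" → "wkirryrqx".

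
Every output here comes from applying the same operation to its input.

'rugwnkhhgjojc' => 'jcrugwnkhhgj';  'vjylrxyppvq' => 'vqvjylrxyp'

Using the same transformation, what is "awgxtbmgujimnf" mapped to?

The rule is to move the last 3 characters to the front (rotate right by 3), then delete the first character.
"awgxtbmgujimnf" → "mnfawgxtbmguji" → "nfawgxtbmguji".

nfawgxtbmguji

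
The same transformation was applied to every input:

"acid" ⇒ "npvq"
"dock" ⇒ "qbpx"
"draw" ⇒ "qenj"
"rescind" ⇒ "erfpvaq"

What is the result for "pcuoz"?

cphbm

The transformation: shift every letter 13 places forward in the alphabet (wrapping around) — i.e. ROT13.
Applying that to "pcuoz" gives "cphbm".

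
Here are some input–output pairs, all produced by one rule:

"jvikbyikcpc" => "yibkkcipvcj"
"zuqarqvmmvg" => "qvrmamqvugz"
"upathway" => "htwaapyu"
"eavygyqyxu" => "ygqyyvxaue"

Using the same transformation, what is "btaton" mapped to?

The transformation: take characters alternately from the front and the back (1st, last, 2nd, 2nd-last, ...), then reverse the string.
Working it through for "btaton": intermediate "bntoat", final "taotnb".
(Check on "zuqarqvmmvg": → "zguvqmamrvq" → "qvrmamqvugz" ✓)

taotnb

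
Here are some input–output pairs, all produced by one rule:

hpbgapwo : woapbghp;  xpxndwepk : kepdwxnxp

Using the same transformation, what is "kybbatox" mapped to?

oxatbbky

Rule — swap each adjacent pair of characters (1↔2, 3↔4, ...), then reverse the string.
Working it through for "kybbatox": intermediate "ykbbtaxo", final "oxatbbky".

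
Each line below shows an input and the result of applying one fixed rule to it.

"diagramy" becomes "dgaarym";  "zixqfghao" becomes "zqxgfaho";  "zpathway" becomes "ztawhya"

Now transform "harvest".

hvrset

Each output is the input with this applied: swap each adjacent pair of characters (1↔2, 3↔4, ...), then delete the first character.
So "harvest" becomes "hvrset".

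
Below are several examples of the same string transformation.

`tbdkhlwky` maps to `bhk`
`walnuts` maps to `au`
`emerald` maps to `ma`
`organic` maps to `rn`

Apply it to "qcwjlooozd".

clo

The rule is to keep one character in every 3, starting at position 2 (positions 2nd, 5th, 8th, ...).
Doing the same to "qcwjlooozd": "clo".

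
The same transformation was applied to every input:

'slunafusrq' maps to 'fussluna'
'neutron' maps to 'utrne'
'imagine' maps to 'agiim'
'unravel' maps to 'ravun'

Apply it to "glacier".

acigl

What's happening: delete the last 2 characters, then move the last 3 characters to the front (rotate right by 3).
Applying both steps to "glacier": "glaci", then "acigl".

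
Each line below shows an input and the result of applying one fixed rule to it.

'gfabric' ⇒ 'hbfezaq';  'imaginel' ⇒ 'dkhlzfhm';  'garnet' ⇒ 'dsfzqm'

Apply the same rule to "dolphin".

Rule — shift every letter 1 place backward in the alphabet (wrapping around), then move the last 2 characters to the front (rotate right by 2).
For "dolphin", step one produces "cnkoghm"; step two turns that into "hmcnkog".

hmcnkog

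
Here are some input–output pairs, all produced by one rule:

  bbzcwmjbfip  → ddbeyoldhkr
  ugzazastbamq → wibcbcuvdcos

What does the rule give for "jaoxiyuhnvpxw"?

In each case the input is transformed by: shift every letter 2 places forward in the alphabet (wrapping around).
So "jaoxiyuhnvpxw" becomes "lcqzkawjpxrzy".

lcqzkawjpxrzy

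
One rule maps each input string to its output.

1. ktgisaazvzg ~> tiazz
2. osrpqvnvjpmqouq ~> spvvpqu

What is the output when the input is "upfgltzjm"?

In each case the input is transformed by: keep every other character starting from the second (positions 2nd, 4th, 6th, ...).
"upfgltzjm" → "pgtj".

pgtj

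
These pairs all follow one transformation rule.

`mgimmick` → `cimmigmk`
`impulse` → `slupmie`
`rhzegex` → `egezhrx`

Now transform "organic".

Each output is the input with this applied: reverse the string, then move the first character to the end.
Starting from "organic": after the first operation, "cinagro"; after the second, "inagroc".
(Check on "mgimmick": → "kcimmigm" → "cimmigmk" ✓)

inagroc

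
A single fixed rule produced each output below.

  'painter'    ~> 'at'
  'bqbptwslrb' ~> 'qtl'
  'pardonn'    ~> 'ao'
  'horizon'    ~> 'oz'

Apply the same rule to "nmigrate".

The rule is to keep one character in every 3, starting at position 2 (positions 2nd, 5th, 8th, ...).
Applying that to "nmigrate" gives "mre".

mre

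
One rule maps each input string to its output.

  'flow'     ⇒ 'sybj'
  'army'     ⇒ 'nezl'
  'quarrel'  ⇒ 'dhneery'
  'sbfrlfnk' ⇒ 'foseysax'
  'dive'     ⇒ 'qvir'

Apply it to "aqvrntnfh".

Looking at the pairs, the operation is to shift every letter 13 places forward in the alphabet (wrapping around) — i.e. ROT13.
So "aqvrntnfh" becomes "ndieagasu".

ndieagasu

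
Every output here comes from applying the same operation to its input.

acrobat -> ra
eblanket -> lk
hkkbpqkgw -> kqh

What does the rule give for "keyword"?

Rule — swap the first and last characters, then keep one character in every 3, starting at position 3 (positions 3rd, 6th, 9th, ...).
"keyword" → "deywork" → "yr".

yr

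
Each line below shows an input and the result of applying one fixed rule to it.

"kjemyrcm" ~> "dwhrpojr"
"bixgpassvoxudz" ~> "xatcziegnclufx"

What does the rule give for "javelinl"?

What's happening: swap the front and back halves of the string, then shift every letter 5 places forward in the alphabet (wrapping around).
"javelinl" → "linljave" → "qnsqofaj".

qnsqofaj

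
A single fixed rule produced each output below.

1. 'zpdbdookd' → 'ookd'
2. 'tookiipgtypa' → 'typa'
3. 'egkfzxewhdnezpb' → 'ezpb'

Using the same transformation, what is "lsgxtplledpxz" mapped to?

The transformation: keep only the last 4 characters.
On "lsgxtplledpxz" that produces "dpxz".

dpxz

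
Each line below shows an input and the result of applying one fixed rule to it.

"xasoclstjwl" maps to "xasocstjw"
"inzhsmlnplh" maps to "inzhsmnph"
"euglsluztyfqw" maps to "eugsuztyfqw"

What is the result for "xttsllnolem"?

The transformation: remove every "l".
So "xttsllnolem" becomes "xttsnoem".

xttsnoem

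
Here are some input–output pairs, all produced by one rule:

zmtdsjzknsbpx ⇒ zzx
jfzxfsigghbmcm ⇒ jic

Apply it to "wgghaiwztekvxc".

The rule is to keep every other character starting from the first (positions 1st, 3rd, 5th, ...), then keep one character in every 3, starting at position 1 (positions 1st, 4th, 7th, ...).
On "wgghaiwztekvxc": the first step gives "wgawtkx", and the second then gives "wwx".

wwx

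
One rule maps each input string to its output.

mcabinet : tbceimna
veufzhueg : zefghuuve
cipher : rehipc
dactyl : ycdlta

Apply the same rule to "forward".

Each output is the input with this applied: sort the characters into alphabetical order, then swap the first and last characters.
Working it through for "forward": intermediate "adforrw", final "wdforra".

wdforra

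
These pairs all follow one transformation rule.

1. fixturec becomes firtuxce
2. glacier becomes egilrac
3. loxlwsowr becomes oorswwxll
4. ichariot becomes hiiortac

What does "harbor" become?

Rule — sort the characters into alphabetical order, then move the first 2 characters to the end (rotate left by 2).
For "harbor", step one produces "abhorr"; step two turns that into "horrab".

horrab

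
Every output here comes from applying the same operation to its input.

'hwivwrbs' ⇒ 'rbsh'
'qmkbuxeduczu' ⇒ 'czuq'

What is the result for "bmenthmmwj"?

mwjb

Looking at the pairs, the operation is to move the last 3 characters to the front (rotate right by 3), then keep only the first 4 characters.
Working it through for "bmenthmmwj": intermediate "mwjbmenthm", final "mwjb".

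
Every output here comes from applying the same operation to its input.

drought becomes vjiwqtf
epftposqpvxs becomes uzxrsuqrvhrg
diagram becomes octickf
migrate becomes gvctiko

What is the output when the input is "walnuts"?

The rule is to shift every letter 2 places forward in the alphabet (wrapping around), then reverse the string.
Starting from "walnuts": after the first operation, "ycnpwvu"; after the second, "uvwpncy".

uvwpncy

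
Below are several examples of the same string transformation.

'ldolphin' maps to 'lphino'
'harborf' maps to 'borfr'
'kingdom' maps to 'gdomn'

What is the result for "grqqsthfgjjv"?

In each case the input is transformed by: delete the first 2 characters, then move the first character to the end.
Applying both steps to "grqqsthfgjjv": "qqsthfgjjv", then "qsthfgjjvq".
(Check on "kingdom": → "ngdom" → "gdomn" ✓)

qsthfgjjvq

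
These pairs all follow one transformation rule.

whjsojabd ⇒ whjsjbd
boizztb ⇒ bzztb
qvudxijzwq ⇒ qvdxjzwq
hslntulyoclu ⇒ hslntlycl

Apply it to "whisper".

The rule is to remove every vowel.
"whisper" → "whspr".

whspr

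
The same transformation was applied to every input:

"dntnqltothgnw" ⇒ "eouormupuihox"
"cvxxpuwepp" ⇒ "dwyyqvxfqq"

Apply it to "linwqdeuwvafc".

Rule — shift every letter 1 place forward in the alphabet (wrapping around).
Doing the same to "linwqdeuwvafc": "mjoxrefvxwbgd".

mjoxrefvxwbgd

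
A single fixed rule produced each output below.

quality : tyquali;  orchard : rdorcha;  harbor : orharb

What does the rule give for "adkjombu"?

Looking at the pairs, the operation is to move the last 2 characters to the front (rotate right by 2).
Applying that to "adkjombu" gives "buadkjom".

buadkjom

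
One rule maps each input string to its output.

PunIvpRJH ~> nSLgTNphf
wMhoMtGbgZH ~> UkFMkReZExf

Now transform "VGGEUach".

teecsYAF

In each case the input is transformed by: shift every letter 2 places backward in the alphabet (wrapping around), then flip the case of every letter.
Applying that to "VGGEUach" gives "teecsYAF".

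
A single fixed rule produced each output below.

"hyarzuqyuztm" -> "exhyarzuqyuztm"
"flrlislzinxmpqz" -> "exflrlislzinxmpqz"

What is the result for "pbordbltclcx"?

Each output is the input with this applied: prepend "ex".
Applying that to "pbordbltclcx" gives "expbordbltclcx".

expbordbltclcx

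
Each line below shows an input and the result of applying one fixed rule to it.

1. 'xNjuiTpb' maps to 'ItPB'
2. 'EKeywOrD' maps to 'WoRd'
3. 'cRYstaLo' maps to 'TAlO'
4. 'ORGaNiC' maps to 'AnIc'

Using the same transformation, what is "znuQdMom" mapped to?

DmOM

In each case the input is transformed by: flip the case of every letter, then keep only the last 4 characters.
Starting from "znuQdMom": after the first operation, "ZNUqDmOM"; after the second, "DmOM".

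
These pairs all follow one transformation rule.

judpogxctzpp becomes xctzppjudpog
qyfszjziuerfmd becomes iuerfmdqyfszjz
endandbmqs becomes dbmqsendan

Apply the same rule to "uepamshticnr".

hticnruepams

In each case the input is transformed by: swap the front and back halves of the string.
Doing the same to "uepamshticnr": "hticnruepams".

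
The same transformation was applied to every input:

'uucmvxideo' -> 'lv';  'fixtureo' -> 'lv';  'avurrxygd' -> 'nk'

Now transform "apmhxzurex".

Looking at the pairs, the operation is to shift every letter 7 places forward in the alphabet (wrapping around), then keep only the last 2 characters.
"apmhxzurex" → "le".

le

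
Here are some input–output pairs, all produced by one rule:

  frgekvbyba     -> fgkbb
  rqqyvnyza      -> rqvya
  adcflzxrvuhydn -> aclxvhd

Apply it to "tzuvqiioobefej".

tuqioee

What's happening: keep every other character starting from the first (positions 1st, 3rd, 5th, ...).
Doing the same to "tzuvqiioobefej": "tuqioee".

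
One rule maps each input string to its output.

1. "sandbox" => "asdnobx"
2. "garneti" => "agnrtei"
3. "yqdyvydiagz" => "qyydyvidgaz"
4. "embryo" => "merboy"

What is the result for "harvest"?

The pattern: swap each adjacent pair of characters (1↔2, 3↔4, ...).
Doing the same to "harvest": "ahvrset".

ahvrset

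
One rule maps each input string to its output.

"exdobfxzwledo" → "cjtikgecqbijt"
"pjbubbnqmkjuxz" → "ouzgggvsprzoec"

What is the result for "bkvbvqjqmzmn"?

pggavavoersr

Rule — shift every letter 5 places forward in the alphabet (wrapping around), then swap each adjacent pair of characters (1↔2, 3↔4, ...).
Working it through for "bkvbvqjqmzmn": intermediate "gpagavovrers", final "pggavavoersr".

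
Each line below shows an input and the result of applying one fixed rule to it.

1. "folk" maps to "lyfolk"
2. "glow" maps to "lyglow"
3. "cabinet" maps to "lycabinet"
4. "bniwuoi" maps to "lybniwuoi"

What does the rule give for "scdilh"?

lyscdilh

The transformation: prepend "ly".
Doing the same to "scdilh": "lyscdilh".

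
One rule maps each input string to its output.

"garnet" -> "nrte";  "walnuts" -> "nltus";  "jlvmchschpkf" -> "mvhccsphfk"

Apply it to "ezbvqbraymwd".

Rule — delete the first 2 characters, then swap each adjacent pair of characters (1↔2, 3↔4, ...).
Starting from "ezbvqbraymwd": after the first operation, "bvqbraymwd"; after the second, "vbbqarmydw".

vbbqarmydw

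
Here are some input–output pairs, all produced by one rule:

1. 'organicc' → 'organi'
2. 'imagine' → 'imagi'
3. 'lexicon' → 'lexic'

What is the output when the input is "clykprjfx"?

The transformation: delete the last 2 characters.
So "clykprjfx" becomes "clykprj".

clykprj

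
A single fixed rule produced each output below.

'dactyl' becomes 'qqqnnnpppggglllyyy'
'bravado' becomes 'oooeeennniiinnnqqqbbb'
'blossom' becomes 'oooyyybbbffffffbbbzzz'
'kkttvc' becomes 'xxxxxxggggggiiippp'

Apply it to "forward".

sssbbbeeejjjnnneeeqqq

Looking at the pairs, the operation is to repeat every character 3 times, then shift every letter 13 places forward in the alphabet (wrapping around) — i.e. ROT13.
Doing the same to "forward": "sssbbbeeejjjnnneeeqqq".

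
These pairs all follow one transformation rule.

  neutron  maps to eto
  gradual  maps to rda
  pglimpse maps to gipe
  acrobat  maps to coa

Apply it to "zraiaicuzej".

riiue

In each case the input is transformed by: keep every other character starting from the second (positions 2nd, 4th, 6th, ...).
Applying that to "zraiaicuzej" gives "riiue".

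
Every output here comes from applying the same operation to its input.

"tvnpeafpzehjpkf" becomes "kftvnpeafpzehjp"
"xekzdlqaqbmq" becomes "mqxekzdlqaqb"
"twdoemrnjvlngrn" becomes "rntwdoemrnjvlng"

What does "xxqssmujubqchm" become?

The transformation: move the last 2 characters to the front (rotate right by 2).
So "xxqssmujubqchm" becomes "hmxxqssmujubqc".

hmxxqssmujubqc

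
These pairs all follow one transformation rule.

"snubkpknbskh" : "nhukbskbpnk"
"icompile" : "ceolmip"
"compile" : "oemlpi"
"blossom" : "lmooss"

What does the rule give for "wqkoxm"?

The transformation: delete the first character, then take characters alternately from the front and the back (1st, last, 2nd, 2nd-last, ...).
Starting from "wqkoxm": after the first operation, "qkoxm"; after the second, "qmkxo".

qmkxo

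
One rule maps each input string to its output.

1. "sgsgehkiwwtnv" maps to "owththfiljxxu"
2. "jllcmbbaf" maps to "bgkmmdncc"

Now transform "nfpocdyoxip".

jqogqpdezpy

The transformation: move the last 2 characters to the front (rotate right by 2), then shift every letter 1 place forward in the alphabet (wrapping around).
Applying both steps to "nfpocdyoxip": "ipnfpocdyox", then "jqogqpdezpy".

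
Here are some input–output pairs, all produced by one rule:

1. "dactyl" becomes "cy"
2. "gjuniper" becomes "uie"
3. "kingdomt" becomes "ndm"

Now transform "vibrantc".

bat

The transformation: delete the first character, then keep every other character starting from the second (positions 2nd, 4th, 6th, ...).
Working it through for "vibrantc": intermediate "ibrantc", final "bat".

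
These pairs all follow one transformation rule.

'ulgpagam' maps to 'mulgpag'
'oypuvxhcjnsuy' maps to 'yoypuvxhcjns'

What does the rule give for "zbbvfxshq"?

What's happening: move the last 2 characters to the front (rotate right by 2), then delete the first character.
On "zbbvfxshq": the first step gives "hqzbbvfxs", and the second then gives "qzbbvfxs".

qzbbvfxs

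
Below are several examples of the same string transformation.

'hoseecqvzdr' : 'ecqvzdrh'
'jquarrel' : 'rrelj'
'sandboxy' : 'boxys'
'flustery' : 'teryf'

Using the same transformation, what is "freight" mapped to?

What's happening: move the first character to the end, then delete the first 3 characters.
On "freight": the first step gives "reightf", and the second then gives "ghtf".

ghtf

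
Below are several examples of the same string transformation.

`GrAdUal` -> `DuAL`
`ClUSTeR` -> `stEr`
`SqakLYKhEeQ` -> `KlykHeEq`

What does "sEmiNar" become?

InAR

The transformation: delete the first 3 characters, then flip the case of every letter.
Applying both steps to "sEmiNar": "iNar", then "InAR".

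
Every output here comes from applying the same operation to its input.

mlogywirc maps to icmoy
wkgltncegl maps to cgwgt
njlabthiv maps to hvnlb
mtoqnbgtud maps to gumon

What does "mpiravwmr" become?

Rule — keep every other character starting from the first (positions 1st, 3rd, 5th, ...), then move the first 3 characters to the end (rotate left by 3).
Working it through for "mpiravwmr": intermediate "miawr", final "wrmia".

wrmia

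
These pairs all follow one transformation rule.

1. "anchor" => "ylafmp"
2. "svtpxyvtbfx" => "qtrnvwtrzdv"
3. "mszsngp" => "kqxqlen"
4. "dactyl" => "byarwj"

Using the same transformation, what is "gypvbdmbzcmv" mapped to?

The transformation: shift every letter 2 places backward in the alphabet (wrapping around).
Doing the same to "gypvbdmbzcmv": "ewntzbkzxakt".

ewntzbkzxakt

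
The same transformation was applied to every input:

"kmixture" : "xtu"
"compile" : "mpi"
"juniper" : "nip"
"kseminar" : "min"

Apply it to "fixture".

The pattern: move the last 2 characters to the front (rotate right by 2), then keep only the last 3 characters.
Working it through for "fixture": intermediate "refixtu", final "xtu".

xtu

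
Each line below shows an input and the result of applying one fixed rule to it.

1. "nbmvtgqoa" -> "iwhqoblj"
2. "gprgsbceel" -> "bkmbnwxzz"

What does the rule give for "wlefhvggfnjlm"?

Rule — shift every letter 5 places backward in the alphabet (wrapping around), then delete the last character.
Working it through for "wlefhvggfnjlm": intermediate "rgzacqbbaiegh", final "rgzacqbbaieg".
(Check on "nbmvtgqoa": → "iwhqobljv" → "iwhqoblj" ✓)

rgzacqbbaieg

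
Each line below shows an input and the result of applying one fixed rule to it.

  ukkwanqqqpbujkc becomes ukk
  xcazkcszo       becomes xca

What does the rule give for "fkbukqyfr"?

Each output is the input with this applied: keep only the first 3 characters.
On "fkbukqyfr" that produces "fkb".

fkb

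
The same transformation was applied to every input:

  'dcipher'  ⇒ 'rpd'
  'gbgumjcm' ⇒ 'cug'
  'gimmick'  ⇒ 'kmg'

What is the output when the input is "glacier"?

rcg

Rule — keep one character in every 3, starting at position 1 (positions 1st, 4th, 7th, ...), then reverse the string.
Starting from "glacier": after the first operation, "gcr"; after the second, "rcg".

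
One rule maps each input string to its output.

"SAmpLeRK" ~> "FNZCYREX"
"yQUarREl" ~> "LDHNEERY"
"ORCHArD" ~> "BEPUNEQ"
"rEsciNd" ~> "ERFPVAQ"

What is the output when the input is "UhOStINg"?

In each case the input is transformed by: shift every letter 13 places forward in the alphabet (wrapping around) — i.e. ROT13, then convert every letter to uppercase.
Applying both steps to "UhOStINg": "HuBFgVAt", then "HUBFGVAT".

HUBFGVAT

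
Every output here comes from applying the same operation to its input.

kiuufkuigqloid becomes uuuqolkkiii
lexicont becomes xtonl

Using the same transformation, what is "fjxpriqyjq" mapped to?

In each case the input is transformed by: sort the characters into reverse alphabetical order, then delete the last 3 characters.
"fjxpriqyjq" → "yxrqqpjjif" → "yxrqqpj".
(Check on "lexicont": → "xtonliec" → "xtonl" ✓)

yxrqqpj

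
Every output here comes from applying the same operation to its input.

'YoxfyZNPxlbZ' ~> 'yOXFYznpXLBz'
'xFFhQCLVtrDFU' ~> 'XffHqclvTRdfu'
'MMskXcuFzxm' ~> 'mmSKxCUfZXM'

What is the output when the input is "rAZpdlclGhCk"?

The transformation: flip the case of every letter.
For "rAZpdlclGhCk" the result is "RazPDLCLgHcK".

RazPDLCLgHcK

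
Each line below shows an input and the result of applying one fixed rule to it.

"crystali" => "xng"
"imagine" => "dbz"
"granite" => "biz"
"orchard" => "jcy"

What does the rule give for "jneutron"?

epj

Each output is the input with this applied: shift every letter 5 places backward in the alphabet (wrapping around), then keep one character in every 3, starting at position 1 (positions 1st, 4th, 7th, ...).
"jneutron" → "epj".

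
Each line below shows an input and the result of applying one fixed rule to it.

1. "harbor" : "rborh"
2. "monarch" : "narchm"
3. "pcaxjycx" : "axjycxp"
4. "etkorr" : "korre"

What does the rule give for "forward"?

rwardf

In each case the input is transformed by: move the first character to the end, then delete the first character.
"forward" → "rwardf".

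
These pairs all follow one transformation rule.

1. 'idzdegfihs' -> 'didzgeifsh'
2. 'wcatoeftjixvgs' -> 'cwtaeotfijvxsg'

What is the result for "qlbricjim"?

lqrbciijm

The rule is to swap each adjacent pair of characters (1↔2, 3↔4, ...).
So "qlbricjim" becomes "lqrbciijm".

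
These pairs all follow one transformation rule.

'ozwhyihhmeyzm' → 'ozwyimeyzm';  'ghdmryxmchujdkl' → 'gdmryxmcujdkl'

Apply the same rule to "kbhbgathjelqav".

In each case the input is transformed by: remove every "h".
Doing the same to "kbhbgathjelqav": "kbbgatjelqav".

kbbgatjelqav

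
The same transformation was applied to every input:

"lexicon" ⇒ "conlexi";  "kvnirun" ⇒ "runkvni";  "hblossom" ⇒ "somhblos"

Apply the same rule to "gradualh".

alhgradu

The transformation: move the last 3 characters to the front (rotate right by 3).
Applying that to "gradualh" gives "alhgradu".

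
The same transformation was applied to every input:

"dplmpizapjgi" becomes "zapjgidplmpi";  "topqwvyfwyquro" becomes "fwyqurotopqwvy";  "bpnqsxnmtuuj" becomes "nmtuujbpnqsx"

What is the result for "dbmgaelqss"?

The pattern: swap the front and back halves of the string.
So "dbmgaelqss" becomes "elqssdbmga".

elqssdbmga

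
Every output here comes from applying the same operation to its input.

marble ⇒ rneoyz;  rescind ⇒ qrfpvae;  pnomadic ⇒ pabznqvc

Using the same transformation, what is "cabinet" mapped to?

Rule — swap the first and last characters, then shift every letter 13 places forward in the alphabet (wrapping around) — i.e. ROT13.
On "cabinet": the first step gives "tabinec", and the second then gives "gnovarp".

gnovarp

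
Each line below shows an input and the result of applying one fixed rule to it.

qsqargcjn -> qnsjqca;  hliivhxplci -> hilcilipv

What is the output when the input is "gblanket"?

gtbelk

In each case the input is transformed by: take characters alternately from the front and the back (1st, last, 2nd, 2nd-last, ...), then delete the last 2 characters.
"gblanket" → "gtbelkan" → "gtbelk".
(Check on "qsqargcjn": → "qnsjqcagr" → "qnsjqca" ✓)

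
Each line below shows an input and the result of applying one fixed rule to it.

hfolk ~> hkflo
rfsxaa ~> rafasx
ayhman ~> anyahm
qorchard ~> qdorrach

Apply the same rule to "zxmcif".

The rule is to take characters alternately from the front and the back (1st, last, 2nd, 2nd-last, ...).
Applying that to "zxmcif" gives "zfximc".

zfximc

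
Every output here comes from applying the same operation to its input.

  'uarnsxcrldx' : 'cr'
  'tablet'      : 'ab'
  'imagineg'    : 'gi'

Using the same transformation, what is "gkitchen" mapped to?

tc

Looking at the pairs, the operation is to move the last 3 characters to the front (rotate right by 3), then keep only the last 2 characters.
Working it through for "gkitchen": intermediate "hengkitc", final "tc".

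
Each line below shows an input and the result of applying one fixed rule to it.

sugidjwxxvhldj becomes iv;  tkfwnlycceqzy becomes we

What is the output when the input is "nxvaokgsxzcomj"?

az

The pattern: keep one character in every 3, starting at position 1 (positions 1st, 4th, 7th, ...), then keep every other character starting from the second (positions 2nd, 4th, 6th, ...).
Working it through for "nxvaokgsxzcomj": intermediate "nagzm", final "az".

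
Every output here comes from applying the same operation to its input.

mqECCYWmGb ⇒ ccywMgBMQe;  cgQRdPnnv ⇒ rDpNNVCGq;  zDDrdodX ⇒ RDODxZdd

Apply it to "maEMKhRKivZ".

Rule — move the first 3 characters to the end (rotate left by 3), then flip the case of every letter.
Starting from "maEMKhRKivZ": after the first operation, "MKhRKivZmaE"; after the second, "mkHrkIVzMAe".

mkHrkIVzMAe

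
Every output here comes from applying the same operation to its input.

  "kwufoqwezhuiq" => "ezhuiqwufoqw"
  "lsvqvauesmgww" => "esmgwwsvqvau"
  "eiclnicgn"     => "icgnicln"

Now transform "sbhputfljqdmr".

ljqdmrbhputf

Rule — delete the first character, then swap the front and back halves of the string.
"sbhputfljqdmr" → "ljqdmrbhputf".
(Check on "eiclnicgn": → "iclnicgn" → "icgnicln" ✓)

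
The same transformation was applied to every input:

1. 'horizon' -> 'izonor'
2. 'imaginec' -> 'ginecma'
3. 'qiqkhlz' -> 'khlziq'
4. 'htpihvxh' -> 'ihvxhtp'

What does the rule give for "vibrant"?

rantib

Looking at the pairs, the operation is to delete the first character, then move the first 2 characters to the end (rotate left by 2).
For "vibrant" the result is "rantib".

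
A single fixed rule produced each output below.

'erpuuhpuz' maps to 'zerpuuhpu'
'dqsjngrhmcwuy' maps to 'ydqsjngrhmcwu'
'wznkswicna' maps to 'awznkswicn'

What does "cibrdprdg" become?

gcibrdprd

What's happening: move the last character to the front.
"cibrdprdg" → "gcibrdprd".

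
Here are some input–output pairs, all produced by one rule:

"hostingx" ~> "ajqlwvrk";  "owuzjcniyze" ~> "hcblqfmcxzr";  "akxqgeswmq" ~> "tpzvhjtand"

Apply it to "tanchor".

urkfqdw

Looking at the pairs, the operation is to reverse the string, then shift every letter 3 places forward in the alphabet (wrapping around).
Working it through for "tanchor": intermediate "rohcnat", final "urkfqdw".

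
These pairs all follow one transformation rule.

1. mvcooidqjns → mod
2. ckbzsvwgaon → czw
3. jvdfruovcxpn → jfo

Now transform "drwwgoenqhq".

dwe

The rule is to delete the last 3 characters, then keep one character in every 3, starting at position 1 (positions 1st, 4th, 7th, ...).
So "drwwgoenqhq" becomes "dwe".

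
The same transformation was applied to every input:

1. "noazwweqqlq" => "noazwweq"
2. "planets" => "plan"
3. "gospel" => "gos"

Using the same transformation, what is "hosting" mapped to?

In each case the input is transformed by: delete the last 3 characters.
So "hosting" becomes "host".

host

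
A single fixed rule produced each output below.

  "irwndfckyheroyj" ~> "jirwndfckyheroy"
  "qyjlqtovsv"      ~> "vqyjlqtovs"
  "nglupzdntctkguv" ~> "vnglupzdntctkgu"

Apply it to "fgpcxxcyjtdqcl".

lfgpcxxcyjtdqc

Rule — move the last character to the front.
On "fgpcxxcyjtdqcl" that produces "lfgpcxxcyjtdqc".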